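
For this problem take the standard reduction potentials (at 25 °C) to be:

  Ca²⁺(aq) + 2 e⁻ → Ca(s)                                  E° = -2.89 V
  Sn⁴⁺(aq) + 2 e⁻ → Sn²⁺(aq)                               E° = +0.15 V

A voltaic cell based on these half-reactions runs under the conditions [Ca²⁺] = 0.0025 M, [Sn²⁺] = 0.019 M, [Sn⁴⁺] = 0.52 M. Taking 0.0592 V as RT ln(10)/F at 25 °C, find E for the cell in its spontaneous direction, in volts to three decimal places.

Sn⁴⁺/Sn²⁺ is the cathode (higher E°), Ca²⁺/Ca the anode: E°cell = +0.15 − (-2.89) = +3.04 V, n = 2.
Overall: Sn⁴⁺(aq) + Ca(s) → Sn²⁺(aq) + Ca²⁺(aq)
Q = [Sn²⁺]·[Ca²⁺] / ([Sn⁴⁺]); log Q = -4.039.
E = E° − (0.0592/n) log Q = +3.04 − (0.0592/2)(-4.039) = +3.160 V.

+3.160 V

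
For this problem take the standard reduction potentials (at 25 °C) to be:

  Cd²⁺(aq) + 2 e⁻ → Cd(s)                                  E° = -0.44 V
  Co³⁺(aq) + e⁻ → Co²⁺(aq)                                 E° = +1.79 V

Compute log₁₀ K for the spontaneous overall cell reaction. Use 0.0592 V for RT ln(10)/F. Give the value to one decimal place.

75.3

Cathode: Co³⁺/Co²⁺; anode: Cd²⁺/Cd. E°cell = +2.23 V, n = 2.
log K = nE°cell / 0.0592 = (2)(+2.23) / 0.0592 = 75.3.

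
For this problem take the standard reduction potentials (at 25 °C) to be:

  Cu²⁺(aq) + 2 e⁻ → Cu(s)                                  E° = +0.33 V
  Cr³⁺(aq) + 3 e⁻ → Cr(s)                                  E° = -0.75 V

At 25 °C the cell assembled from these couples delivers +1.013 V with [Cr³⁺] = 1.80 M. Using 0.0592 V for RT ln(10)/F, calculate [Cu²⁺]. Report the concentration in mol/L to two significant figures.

0.0081 M

Cu²⁺/Cu is the cathode, Cr³⁺/Cr the anode: E°cell = +1.08 V, n = 6.
Overall reaction: 3 Cu²⁺(aq) + 2 Cr(s) → 3 Cu(s) + 2 Cr³⁺(aq); Q = [Cr³⁺]^2/[Cu²⁺]^3.
From E = E° − (0.0592/n) log Q: log Q = (E° − E)·n/0.0592 = (+1.08 − (+1.013))·6/0.0592 = 6.7905.
So 3·log[Cu²⁺] = 2·log(1.8) − log Q = 0.5105 − (6.7905) = -6.2800; log[Cu²⁺] = -6.2800 / 3 = -2.0933; [Cu²⁺] = 10^(-2.0933) ≈ 0.0081 M.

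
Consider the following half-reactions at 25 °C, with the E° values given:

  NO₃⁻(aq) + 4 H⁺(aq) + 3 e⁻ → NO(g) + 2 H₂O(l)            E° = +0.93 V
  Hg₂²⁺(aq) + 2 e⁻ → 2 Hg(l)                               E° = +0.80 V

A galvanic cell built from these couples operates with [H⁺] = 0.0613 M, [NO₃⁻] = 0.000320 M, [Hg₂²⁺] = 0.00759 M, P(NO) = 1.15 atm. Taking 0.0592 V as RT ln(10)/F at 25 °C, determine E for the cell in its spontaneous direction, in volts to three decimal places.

NO₃⁻/NO is the cathode (higher E°), Hg₂²⁺/Hg the anode: E°cell = +0.93 − (+0.80) = +0.13 V, n = 6.
Overall: 2 NO₃⁻(aq) + 8 H⁺(aq) + 6 Hg(l) → 2 NO(g) + 4 H₂O(l) + 3 Hg₂²⁺(aq)
Q = P(NO)^2·[Hg₂²⁺]^3 / ([NO₃⁻]^2·[H⁺]^8); log Q = 10.452.
E = E° − (0.0592/n) log Q = +0.13 − (0.0592/6)(10.452) = +0.027 V.

+0.027 V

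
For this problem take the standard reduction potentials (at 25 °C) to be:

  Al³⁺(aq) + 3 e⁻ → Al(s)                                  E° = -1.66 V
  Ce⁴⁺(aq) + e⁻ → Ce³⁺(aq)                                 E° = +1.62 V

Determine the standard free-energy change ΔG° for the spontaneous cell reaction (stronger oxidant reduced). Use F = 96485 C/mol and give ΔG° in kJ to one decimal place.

Ce⁴⁺/Ce³⁺ (E° = +1.62 V) is the cathode; Al³⁺/Al (E° = -1.66 V) is the anode, so E°cell = +3.28 V.
Balancing electrons gives n = 3 (lcm of 1 and 3).
ΔG° = −nFE° = −(3)(96485)(+3.28) = -949,412 J = -949.4 kJ.

-949.4 kJ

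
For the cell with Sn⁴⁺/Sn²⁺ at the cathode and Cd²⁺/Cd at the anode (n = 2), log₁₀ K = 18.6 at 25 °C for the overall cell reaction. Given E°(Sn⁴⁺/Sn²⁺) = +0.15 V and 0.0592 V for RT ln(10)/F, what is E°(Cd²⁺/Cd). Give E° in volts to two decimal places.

-0.40 V

E°cell = (0.0592/n)·log K = (0.0592/2)(18.6) = +0.551 V.
Since Sn⁴⁺/Sn²⁺ is the cathode and Cd²⁺/Cd the anode, E°cell = E°(Sn⁴⁺/Sn²⁺) − E°(Cd²⁺/Cd).
So E°(Cd²⁺/Cd) = E°(Sn⁴⁺/Sn²⁺) − E°cell = (+0.15) − (+0.551) = -0.40 V.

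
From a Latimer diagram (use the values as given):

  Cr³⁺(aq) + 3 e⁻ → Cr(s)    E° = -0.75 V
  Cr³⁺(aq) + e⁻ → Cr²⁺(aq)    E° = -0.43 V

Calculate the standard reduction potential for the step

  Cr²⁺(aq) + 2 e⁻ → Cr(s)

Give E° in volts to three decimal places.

Sequential free energies add, so n₃E°₃ = n₁E°₁ + n₂E°₂.
With n₃ = 3, and the known step contributing 1×(-0.43) V, the unknown satisfies 2·E° = 3×(-0.75) − 1×(-0.43) = -1.820.
E° = -1.820 / 2 = -0.910 V.

-0.910 V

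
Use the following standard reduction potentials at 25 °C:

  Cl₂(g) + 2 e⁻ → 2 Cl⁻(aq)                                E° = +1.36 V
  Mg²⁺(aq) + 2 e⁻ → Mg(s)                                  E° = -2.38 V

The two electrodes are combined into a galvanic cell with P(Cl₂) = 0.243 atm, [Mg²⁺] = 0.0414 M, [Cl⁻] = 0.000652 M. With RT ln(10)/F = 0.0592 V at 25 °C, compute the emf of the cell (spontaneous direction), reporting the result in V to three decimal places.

Cl₂/Cl⁻ is the cathode (higher E°), Mg²⁺/Mg the anode: E°cell = +1.36 − (-2.38) = +3.74 V, n = 2.
Overall: Cl₂(g) + Mg(s) → 2 Cl⁻(aq) + Mg²⁺(aq)
Q = [Cl⁻]^2·[Mg²⁺] / (P(Cl₂)); log Q = -7.140.
E = E° − (0.0592/n) log Q = +3.74 − (0.0592/2)(-7.140) = +3.951 V.

+3.951 V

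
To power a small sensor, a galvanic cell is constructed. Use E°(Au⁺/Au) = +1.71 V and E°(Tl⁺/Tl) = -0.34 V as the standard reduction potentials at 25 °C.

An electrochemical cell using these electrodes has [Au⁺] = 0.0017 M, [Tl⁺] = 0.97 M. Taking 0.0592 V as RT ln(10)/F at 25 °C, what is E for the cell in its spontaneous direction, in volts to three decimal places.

Au⁺/Au is the cathode (higher E°), Tl⁺/Tl the anode: E°cell = +1.71 − (-0.34) = +2.05 V, n = 1.
Overall: Au⁺(aq) + Tl(s) → Au(s) + Tl⁺(aq)
Q = [Tl⁺] / ([Au⁺]); log Q = 2.756.
E = E° − (0.0592/n) log Q = +2.05 − (0.0592/1)(2.756) = +1.887 V.

+1.887 V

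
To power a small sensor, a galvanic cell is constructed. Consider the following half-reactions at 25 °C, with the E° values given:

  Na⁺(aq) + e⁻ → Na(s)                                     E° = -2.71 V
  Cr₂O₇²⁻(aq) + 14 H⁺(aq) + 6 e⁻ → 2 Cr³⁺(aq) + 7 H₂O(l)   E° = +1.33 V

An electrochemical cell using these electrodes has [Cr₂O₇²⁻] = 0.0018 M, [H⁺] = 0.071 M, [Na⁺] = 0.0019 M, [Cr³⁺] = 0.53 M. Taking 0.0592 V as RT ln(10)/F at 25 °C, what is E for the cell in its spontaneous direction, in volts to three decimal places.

+4.021 V

Cr₂O₇²⁻/Cr³⁺ is the cathode (higher E°), Na⁺/Na the anode: E°cell = +1.33 − (-2.71) = +4.04 V, n = 6.
Overall: Cr₂O₇²⁻(aq) + 14 H⁺(aq) + 6 Na(s) → 2 Cr³⁺(aq) + 7 H₂O(l) + 6 Na⁺(aq)
Q = [Cr³⁺]^2·[Na⁺]^6 / ([Cr₂O₇²⁻]·[H⁺]^14); log Q = 1.948.
E = E° − (0.0592/n) log Q = +4.04 − (0.0592/6)(1.948) = +4.021 V.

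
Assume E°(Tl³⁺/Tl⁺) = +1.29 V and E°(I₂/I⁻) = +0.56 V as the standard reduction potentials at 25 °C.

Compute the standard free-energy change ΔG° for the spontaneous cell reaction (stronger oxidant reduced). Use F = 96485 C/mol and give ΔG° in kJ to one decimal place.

-140.9 kJ

Tl³⁺/Tl⁺ (E° = +1.29 V) is the cathode; I₂/I⁻ (E° = +0.56 V) is the anode, so E°cell = +0.73 V.
Balancing electrons gives n = 2 (lcm of 2 and 2).
ΔG° = −nFE° = −(2)(96485)(+0.73) = -140,868 J = -140.9 kJ.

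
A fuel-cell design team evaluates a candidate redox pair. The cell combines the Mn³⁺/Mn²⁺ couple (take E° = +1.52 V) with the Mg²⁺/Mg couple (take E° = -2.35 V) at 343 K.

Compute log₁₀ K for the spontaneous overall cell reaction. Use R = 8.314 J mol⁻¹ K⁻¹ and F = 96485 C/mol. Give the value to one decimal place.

Cathode: Mn³⁺/Mn²⁺; anode: Mg²⁺/Mg. E°cell = (+1.52) − (-2.35) = +3.87 V, with n = 2.
ΔG° = −nFE° = −RT ln K, so ln K = nFE°/(RT) = (2)(96485)(+3.87) / ((8.314)(343)) = 261.877.
log₁₀ K = 261.877 / ln 10 = 113.7.

113.7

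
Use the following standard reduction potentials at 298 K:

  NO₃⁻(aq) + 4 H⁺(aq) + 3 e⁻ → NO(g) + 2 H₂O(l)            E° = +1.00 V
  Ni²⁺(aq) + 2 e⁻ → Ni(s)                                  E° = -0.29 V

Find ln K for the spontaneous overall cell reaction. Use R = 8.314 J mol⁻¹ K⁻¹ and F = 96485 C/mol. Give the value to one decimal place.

Cathode: NO₃⁻/NO; anode: Ni²⁺/Ni. E°cell = (+1.00) − (-0.29) = +1.29 V, with n = 6.
ΔG° = −nFE° = −RT ln K, so ln K = nFE°/(RT) = (6)(96485)(+1.29) / ((8.314)(298)) = 301.422.

301.4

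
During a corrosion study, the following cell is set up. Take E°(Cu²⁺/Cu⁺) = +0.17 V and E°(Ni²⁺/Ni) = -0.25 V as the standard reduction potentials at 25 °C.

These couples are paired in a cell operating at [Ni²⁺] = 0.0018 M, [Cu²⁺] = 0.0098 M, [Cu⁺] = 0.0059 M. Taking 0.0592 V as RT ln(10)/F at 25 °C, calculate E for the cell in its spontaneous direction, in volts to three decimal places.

Cu²⁺/Cu⁺ is the cathode (higher E°), Ni²⁺/Ni the anode: E°cell = +0.17 − (-0.25) = +0.42 V, n = 2.
Overall: 2 Cu²⁺(aq) + Ni(s) → 2 Cu⁺(aq) + Ni²⁺(aq)
Q = [Cu⁺]^2·[Ni²⁺] / ([Cu²⁺]^2); log Q = -3.185.
E = E° − (0.0592/n) log Q = +0.42 − (0.0592/2)(-3.185) = +0.514 V.

+0.514 V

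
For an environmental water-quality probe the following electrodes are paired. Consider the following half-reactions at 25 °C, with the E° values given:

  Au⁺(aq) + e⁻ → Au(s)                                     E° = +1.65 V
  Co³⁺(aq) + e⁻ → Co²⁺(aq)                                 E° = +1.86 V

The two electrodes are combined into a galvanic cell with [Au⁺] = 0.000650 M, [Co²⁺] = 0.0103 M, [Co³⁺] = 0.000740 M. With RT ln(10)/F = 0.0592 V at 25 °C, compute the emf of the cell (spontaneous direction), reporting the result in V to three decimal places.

+0.331 V

Co³⁺/Co²⁺ is the cathode (higher E°), Au⁺/Au the anode: E°cell = +1.86 − (+1.65) = +0.21 V, n = 1.
Overall: Co³⁺(aq) + Au(s) → Co²⁺(aq) + Au⁺(aq)
Q = [Co²⁺]·[Au⁺] / ([Co³⁺]); log Q = -2.043.
E = E° − (0.0592/n) log Q = +0.21 − (0.0592/1)(-2.043) = +0.331 V.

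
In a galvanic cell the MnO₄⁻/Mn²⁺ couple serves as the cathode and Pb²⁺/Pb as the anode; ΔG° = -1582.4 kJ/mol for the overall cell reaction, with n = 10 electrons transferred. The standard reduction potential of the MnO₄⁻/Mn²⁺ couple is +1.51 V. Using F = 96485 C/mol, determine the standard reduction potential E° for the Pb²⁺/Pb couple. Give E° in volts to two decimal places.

E°cell = −ΔG°/(nF) = −(-1582.4×10³)/((10)(96485)) = +1.640 V.
Since MnO₄⁻/Mn²⁺ is the cathode and Pb²⁺/Pb the anode, E°cell = E°(MnO₄⁻/Mn²⁺) − E°(Pb²⁺/Pb).
So E°(Pb²⁺/Pb) = E°(MnO₄⁻/Mn²⁺) − E°cell = (+1.51) − (+1.640) = -0.13 V.

-0.13 V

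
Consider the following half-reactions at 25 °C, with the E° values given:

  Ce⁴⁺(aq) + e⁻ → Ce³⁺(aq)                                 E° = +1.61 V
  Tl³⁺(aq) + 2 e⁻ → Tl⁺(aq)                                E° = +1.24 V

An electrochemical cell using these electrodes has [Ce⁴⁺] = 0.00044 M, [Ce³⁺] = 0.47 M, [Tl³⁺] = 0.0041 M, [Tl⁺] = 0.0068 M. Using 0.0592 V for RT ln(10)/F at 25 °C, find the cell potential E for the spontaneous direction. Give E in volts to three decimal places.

+0.197 V

Ce⁴⁺/Ce³⁺ is the cathode (higher E°), Tl³⁺/Tl⁺ the anode: E°cell = +1.61 − (+1.24) = +0.37 V, n = 2.
Overall: 2 Ce⁴⁺(aq) + Tl⁺(aq) → 2 Ce³⁺(aq) + Tl³⁺(aq)
Q = [Ce³⁺]^2·[Tl³⁺] / ([Ce⁴⁺]^2·[Tl⁺]); log Q = 5.838.
E = E° − (0.0592/n) log Q = +0.37 − (0.0592/2)(5.838) = +0.197 V.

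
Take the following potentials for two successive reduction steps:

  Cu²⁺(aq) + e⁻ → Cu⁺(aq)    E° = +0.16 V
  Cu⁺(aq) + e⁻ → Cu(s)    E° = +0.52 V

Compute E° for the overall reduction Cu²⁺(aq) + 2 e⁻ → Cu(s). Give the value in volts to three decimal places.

+0.340 V

Since ΔG° = −nFE° is additive over sequential reductions, n₃E°₃ = n₁E°₁ + n₂E°₂.
E°₃ = (1×+0.16 + 1×+0.52) / 2 = (+0.680) / 2 = +0.340 V.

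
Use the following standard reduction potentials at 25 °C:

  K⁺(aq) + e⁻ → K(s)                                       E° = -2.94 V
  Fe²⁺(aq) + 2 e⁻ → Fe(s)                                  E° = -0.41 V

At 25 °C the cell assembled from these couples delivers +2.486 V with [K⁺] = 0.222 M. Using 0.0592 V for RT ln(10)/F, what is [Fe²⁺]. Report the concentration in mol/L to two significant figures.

Fe²⁺/Fe is the cathode, K⁺/K the anode: E°cell = +2.53 V, n = 2.
Overall reaction: Fe²⁺(aq) + 2 K(s) → Fe(s) + 2 K⁺(aq); Q = [K⁺]^2/[Fe²⁺]^1.
From E = E° − (0.0592/n) log Q: log Q = (E° − E)·n/0.0592 = (+2.53 − (+2.486))·2/0.0592 = 1.4865.
So 1·log[Fe²⁺] = 2·log(0.222) − log Q = -1.3073 − (1.4865) = -2.7938; [Fe²⁺] = 10^(-2.7938) ≈ 0.0016 M.

0.0016 M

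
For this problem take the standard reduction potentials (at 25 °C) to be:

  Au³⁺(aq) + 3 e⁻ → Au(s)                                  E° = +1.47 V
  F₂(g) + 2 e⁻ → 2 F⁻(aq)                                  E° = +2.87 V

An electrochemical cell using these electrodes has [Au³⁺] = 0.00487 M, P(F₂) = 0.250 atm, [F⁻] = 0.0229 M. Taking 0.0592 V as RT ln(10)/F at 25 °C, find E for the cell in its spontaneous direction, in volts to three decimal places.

F₂/F⁻ is the cathode (higher E°), Au³⁺/Au the anode: E°cell = +2.87 − (+1.47) = +1.40 V, n = 6.
Overall: 3 F₂(g) + 2 Au(s) → 6 F⁻(aq) + 2 Au³⁺(aq)
Q = [F⁻]^6·[Au³⁺]^2 / (P(F₂)^3); log Q = -12.660.
E = E° − (0.0592/n) log Q = +1.40 − (0.0592/6)(-12.660) = +1.525 V.

+1.525 V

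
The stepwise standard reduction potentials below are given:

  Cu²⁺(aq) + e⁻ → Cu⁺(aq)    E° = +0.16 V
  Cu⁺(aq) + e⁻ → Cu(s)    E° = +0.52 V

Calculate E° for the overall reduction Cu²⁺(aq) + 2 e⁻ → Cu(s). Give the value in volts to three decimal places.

Standard free energies of sequential steps add: ΔG°₃ = ΔG°₁ + ΔG°₂, so n₃E°₃ = n₁E°₁ + n₂E°₂.
E°₃ = (1×+0.16 + 1×+0.52) / 2 = (+0.680) / 2 = +0.340 V.

+0.340 V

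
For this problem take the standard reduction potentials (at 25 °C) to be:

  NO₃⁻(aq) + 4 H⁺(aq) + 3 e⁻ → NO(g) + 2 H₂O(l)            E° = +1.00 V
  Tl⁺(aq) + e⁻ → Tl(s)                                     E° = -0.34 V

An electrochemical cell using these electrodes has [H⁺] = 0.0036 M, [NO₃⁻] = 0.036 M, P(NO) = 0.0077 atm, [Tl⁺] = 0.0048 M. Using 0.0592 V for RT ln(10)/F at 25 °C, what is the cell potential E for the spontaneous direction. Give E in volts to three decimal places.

NO₃⁻/NO is the cathode (higher E°), Tl⁺/Tl the anode: E°cell = +1.00 − (-0.34) = +1.34 V, n = 3.
Overall: NO₃⁻(aq) + 4 H⁺(aq) + 3 Tl(s) → NO(g) + 2 H₂O(l) + 3 Tl⁺(aq)
Q = P(NO)·[Tl⁺]^3 / ([NO₃⁻]·[H⁺]^4); log Q = 2.149.
E = E° − (0.0592/n) log Q = +1.34 − (0.0592/3)(2.149) = +1.298 V.

+1.298 V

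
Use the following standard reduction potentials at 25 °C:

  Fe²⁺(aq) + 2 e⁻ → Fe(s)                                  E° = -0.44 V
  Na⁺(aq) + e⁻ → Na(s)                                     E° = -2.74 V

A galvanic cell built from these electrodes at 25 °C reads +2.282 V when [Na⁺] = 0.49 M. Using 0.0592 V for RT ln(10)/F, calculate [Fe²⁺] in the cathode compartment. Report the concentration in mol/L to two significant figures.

Fe²⁺/Fe is the cathode, Na⁺/Na the anode: E°cell = +2.30 V, n = 2.
Overall reaction: Fe²⁺(aq) + 2 Na(s) → Fe(s) + 2 Na⁺(aq); Q = [Na⁺]^2/[Fe²⁺]^1.
From E = E° − (0.0592/n) log Q: log Q = (E° − E)·n/0.0592 = (+2.30 − (+2.282))·2/0.0592 = 0.6081.
So 1·log[Fe²⁺] = 2·log(0.49) − log Q = -0.6196 − (0.6081) = -1.2277; [Fe²⁺] = 10^(-1.2277) ≈ 0.059 M.

0.059 M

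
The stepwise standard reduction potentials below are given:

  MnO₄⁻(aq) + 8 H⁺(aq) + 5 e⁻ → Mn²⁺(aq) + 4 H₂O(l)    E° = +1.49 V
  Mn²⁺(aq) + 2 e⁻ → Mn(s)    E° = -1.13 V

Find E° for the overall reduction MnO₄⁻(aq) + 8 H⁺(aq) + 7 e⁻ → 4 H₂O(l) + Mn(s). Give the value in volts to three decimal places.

+0.741 V

Standard free energies of sequential steps add: ΔG°₃ = ΔG°₁ + ΔG°₂, so n₃E°₃ = n₁E°₁ + n₂E°₂.
E°₃ = (5×+1.49 + 2×-1.13) / 7 = (+5.190) / 7 = +0.741 V.
E° values themselves are not directly additive — weighting by electron count is essential.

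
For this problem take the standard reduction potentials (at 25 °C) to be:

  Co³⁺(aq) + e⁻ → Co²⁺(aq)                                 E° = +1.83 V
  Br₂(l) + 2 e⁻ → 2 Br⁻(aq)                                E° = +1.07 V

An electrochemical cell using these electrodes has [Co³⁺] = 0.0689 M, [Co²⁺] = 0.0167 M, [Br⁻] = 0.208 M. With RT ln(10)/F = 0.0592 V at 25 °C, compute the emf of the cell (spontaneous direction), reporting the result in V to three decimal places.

+0.756 V

Co³⁺/Co²⁺ is the cathode (higher E°), Br₂/Br⁻ the anode: E°cell = +1.83 − (+1.07) = +0.76 V, n = 2.
Overall: 2 Co³⁺(aq) + 2 Br⁻(aq) → 2 Co²⁺(aq) + Br₂(l)
Q = [Co²⁺]^2 / ([Co³⁺]^2·[Br⁻]^2); log Q = 0.133.
E = E° − (0.0592/n) log Q = +0.76 − (0.0592/2)(0.133) = +0.756 V.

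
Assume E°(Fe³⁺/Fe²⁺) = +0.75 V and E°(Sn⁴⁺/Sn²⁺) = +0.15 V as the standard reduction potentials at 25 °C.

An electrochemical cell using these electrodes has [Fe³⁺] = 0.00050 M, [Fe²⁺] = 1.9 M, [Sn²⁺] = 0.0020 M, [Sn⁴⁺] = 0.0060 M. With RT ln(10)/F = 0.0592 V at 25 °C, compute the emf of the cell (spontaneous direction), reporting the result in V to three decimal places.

+0.374 V

Fe³⁺/Fe²⁺ is the cathode (higher E°), Sn⁴⁺/Sn²⁺ the anode: E°cell = +0.75 − (+0.15) = +0.60 V, n = 2.
Overall: 2 Fe³⁺(aq) + Sn²⁺(aq) → 2 Fe²⁺(aq) + Sn⁴⁺(aq)
Q = [Fe²⁺]^2·[Sn⁴⁺] / ([Fe³⁺]^2·[Sn²⁺]); log Q = 7.637.
E = E° − (0.0592/n) log Q = +0.60 − (0.0592/2)(7.637) = +0.374 V.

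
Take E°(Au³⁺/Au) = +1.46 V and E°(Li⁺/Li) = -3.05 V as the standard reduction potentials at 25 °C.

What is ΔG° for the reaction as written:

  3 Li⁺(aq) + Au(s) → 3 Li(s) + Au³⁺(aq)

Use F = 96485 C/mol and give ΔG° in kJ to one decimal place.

+1305.4 kJ

As written, Li⁺/Li is reduced (cathode) and Au³⁺/Au is oxidised (anode), so E°cell = (-3.05) − (+1.46) = -4.51 V.
Balancing electrons gives n = 3.
ΔG° = −nFE° = −(3)(96485)(-4.51) = 1,305,442 J = +1305.4 kJ.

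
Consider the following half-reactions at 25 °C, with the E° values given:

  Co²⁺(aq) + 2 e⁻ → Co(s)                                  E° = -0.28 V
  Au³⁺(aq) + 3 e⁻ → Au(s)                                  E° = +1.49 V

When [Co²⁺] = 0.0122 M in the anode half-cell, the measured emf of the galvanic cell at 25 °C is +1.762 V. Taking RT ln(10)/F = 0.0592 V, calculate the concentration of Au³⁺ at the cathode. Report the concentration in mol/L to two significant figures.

Au³⁺/Au is the cathode, Co²⁺/Co the anode: E°cell = +1.77 V, n = 6.
Overall reaction: 2 Au³⁺(aq) + 3 Co(s) → 2 Au(s) + 3 Co²⁺(aq); Q = [Co²⁺]^3/[Au³⁺]^2.
From E = E° − (0.0592/n) log Q: log Q = (E° − E)·n/0.0592 = (+1.77 − (+1.762))·6/0.0592 = 0.8108.
So 2·log[Au³⁺] = 3·log(0.0122) − log Q = -5.7409 − (0.8108) = -6.5517; log[Au³⁺] = -6.5517 / 2 = -3.2759; [Au³⁺] = 10^(-3.2759) ≈ 0.00053 M.

0.00053 M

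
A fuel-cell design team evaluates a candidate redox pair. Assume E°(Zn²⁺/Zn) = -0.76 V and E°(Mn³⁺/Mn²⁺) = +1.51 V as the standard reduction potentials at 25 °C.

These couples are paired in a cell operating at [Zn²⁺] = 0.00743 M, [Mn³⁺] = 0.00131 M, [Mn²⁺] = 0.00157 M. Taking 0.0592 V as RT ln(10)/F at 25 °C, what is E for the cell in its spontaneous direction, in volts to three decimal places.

+2.328 V

Mn³⁺/Mn²⁺ is the cathode (higher E°), Zn²⁺/Zn the anode: E°cell = +1.51 − (-0.76) = +2.27 V, n = 2.
Overall: 2 Mn³⁺(aq) + Zn(s) → 2 Mn²⁺(aq) + Zn²⁺(aq)
Q = [Mn²⁺]^2·[Zn²⁺] / ([Mn³⁺]^2); log Q = -1.972.
E = E° − (0.0592/n) log Q = +2.27 − (0.0592/2)(-1.972) = +2.328 V.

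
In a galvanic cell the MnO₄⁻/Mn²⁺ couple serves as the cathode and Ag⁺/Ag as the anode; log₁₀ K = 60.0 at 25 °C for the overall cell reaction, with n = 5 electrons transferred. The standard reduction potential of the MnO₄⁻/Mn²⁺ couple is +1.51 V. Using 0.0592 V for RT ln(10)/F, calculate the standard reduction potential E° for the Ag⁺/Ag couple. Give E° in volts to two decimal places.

E°cell = (0.0592/n)·log K = (0.0592/5)(60.0) = +0.710 V.
Since MnO₄⁻/Mn²⁺ is the cathode and Ag⁺/Ag the anode, E°cell = E°(MnO₄⁻/Mn²⁺) − E°(Ag⁺/Ag).
So E°(Ag⁺/Ag) = E°(MnO₄⁻/Mn²⁺) − E°cell = (+1.51) − (+0.710) = +0.80 V.

+0.80 V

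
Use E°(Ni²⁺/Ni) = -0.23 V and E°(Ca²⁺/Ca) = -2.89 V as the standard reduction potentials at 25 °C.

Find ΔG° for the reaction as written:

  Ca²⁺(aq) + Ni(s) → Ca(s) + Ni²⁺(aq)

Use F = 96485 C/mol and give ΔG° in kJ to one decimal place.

As written, Ca²⁺/Ca is reduced (cathode) and Ni²⁺/Ni is oxidised (anode), so E°cell = (-2.89) − (-0.23) = -2.66 V.
Balancing electrons gives n = 2.
ΔG° = −nFE° = −(2)(96485)(-2.66) = 513,300 J = +513.3 kJ.

+513.3 kJ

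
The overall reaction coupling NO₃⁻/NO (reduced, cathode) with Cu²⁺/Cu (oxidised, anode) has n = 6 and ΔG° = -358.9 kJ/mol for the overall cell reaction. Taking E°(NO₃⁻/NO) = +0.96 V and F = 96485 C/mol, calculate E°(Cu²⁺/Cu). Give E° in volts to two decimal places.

E°cell = −ΔG°/(nF) = −(-358.9×10³)/((6)(96485)) = +0.620 V.
Since NO₃⁻/NO is the cathode and Cu²⁺/Cu the anode, E°cell = E°(NO₃⁻/NO) − E°(Cu²⁺/Cu).
So E°(Cu²⁺/Cu) = E°(NO₃⁻/NO) − E°cell = (+0.96) − (+0.620) = +0.34 V.

+0.34 V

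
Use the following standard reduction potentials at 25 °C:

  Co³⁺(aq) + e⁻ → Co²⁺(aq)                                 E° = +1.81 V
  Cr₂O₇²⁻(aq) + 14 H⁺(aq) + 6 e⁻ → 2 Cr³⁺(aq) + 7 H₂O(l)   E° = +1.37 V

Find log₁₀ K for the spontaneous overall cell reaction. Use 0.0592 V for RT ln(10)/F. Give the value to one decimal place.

Cathode: Co³⁺/Co²⁺; anode: Cr₂O₇²⁻/Cr³⁺. E°cell = +0.44 V, n = 6.
log K = nE°cell / 0.0592 = (6)(+0.44) / 0.0592 = 44.6.

44.6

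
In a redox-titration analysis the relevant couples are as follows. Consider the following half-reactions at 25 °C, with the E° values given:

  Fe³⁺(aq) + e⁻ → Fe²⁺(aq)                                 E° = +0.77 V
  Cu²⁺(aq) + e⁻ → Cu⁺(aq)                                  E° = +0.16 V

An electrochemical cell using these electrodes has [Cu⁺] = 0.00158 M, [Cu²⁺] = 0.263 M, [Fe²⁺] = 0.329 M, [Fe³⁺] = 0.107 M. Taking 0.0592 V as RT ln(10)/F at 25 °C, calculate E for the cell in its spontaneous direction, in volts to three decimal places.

+0.450 V

Fe³⁺/Fe²⁺ is the cathode (higher E°), Cu²⁺/Cu⁺ the anode: E°cell = +0.77 − (+0.16) = +0.61 V, n = 1.
Overall: Fe³⁺(aq) + Cu⁺(aq) → Fe²⁺(aq) + Cu²⁺(aq)
Q = [Fe²⁺]·[Cu²⁺] / ([Fe³⁺]·[Cu⁺]); log Q = 2.709.
E = E° − (0.0592/n) log Q = +0.61 − (0.0592/1)(2.709) = +0.450 V.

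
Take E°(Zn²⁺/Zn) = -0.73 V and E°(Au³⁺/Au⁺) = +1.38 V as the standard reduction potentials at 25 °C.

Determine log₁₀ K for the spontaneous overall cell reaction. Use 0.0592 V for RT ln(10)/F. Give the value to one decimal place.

71.3

Cathode: Au³⁺/Au⁺; anode: Zn²⁺/Zn. E°cell = +2.11 V, n = 2.
log K = nE°cell / 0.0592 = (2)(+2.11) / 0.0592 = 71.3.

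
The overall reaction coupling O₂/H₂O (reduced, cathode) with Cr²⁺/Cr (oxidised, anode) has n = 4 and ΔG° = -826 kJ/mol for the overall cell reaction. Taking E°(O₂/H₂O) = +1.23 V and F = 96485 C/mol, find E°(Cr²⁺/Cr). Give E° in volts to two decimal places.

-0.91 V

E°cell = −ΔG°/(nF) = −(-826×10³)/((4)(96485)) = +2.140 V.
Since O₂/H₂O is the cathode and Cr²⁺/Cr the anode, E°cell = E°(O₂/H₂O) − E°(Cr²⁺/Cr).
So E°(Cr²⁺/Cr) = E°(O₂/H₂O) − E°cell = (+1.23) − (+2.140) = -0.91 V.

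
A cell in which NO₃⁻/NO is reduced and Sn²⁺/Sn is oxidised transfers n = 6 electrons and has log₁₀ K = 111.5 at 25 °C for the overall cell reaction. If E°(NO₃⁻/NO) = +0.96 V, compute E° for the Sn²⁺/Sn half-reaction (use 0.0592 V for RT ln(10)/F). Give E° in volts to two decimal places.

-0.14 V

E°cell = (0.0592/n)·log K = (0.0592/6)(111.5) = +1.100 V.
Since NO₃⁻/NO is the cathode and Sn²⁺/Sn the anode, E°cell = E°(NO₃⁻/NO) − E°(Sn²⁺/Sn).
So E°(Sn²⁺/Sn) = E°(NO₃⁻/NO) − E°cell = (+0.96) − (+1.100) = -0.14 V.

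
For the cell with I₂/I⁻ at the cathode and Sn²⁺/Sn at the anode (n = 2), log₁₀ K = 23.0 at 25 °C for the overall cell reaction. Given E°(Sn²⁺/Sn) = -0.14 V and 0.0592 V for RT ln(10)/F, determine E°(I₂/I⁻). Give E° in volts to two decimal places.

E°cell = (0.0592/n)·log K = (0.0592/2)(23.0) = +0.681 V.
Since I₂/I⁻ is the cathode and Sn²⁺/Sn the anode, E°cell = E°(I₂/I⁻) − E°(Sn²⁺/Sn).
So E°(I₂/I⁻) = E°cell + E°(Sn²⁺/Sn) = +0.681 + (-0.14) = +0.54 V.

+0.54 V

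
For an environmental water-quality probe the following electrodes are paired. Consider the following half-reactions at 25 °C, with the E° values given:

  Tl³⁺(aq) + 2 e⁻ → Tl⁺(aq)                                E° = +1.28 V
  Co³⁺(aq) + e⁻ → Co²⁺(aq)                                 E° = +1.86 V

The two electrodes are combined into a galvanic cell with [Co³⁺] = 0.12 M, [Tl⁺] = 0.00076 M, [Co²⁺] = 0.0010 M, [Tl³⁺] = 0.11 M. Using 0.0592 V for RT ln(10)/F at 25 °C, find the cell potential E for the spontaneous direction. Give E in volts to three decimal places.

+0.639 V

Co³⁺/Co²⁺ is the cathode (higher E°), Tl³⁺/Tl⁺ the anode: E°cell = +1.86 − (+1.28) = +0.58 V, n = 2.
Overall: 2 Co³⁺(aq) + Tl⁺(aq) → 2 Co²⁺(aq) + Tl³⁺(aq)
Q = [Co²⁺]^2·[Tl³⁺] / ([Co³⁺]^2·[Tl⁺]); log Q = -1.998.
E = E° − (0.0592/n) log Q = +0.58 − (0.0592/2)(-1.998) = +0.639 V.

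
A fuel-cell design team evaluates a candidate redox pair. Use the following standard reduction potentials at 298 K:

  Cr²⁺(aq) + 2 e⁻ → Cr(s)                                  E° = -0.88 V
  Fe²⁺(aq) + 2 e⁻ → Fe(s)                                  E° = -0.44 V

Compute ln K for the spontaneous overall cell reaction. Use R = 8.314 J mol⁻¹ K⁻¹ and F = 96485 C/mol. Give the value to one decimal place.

Cathode: Fe²⁺/Fe; anode: Cr²⁺/Cr. E°cell = (-0.44) − (-0.88) = +0.44 V, with n = 2.
ΔG° = −nFE° = −RT ln K, so ln K = nFE°/(RT) = (2)(96485)(+0.44) / ((8.314)(298)) = 34.270.

34.3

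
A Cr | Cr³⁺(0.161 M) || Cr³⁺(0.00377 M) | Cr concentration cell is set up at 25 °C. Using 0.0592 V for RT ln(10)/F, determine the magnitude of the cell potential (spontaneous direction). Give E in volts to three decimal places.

For a concentration cell E°cell = 0. The 0.161 M side is the cathode (reduction is favoured where [Cr³⁺] is higher).
With n = 3, E = −(0.0592/3) log([Cr³⁺]ₐₙ/[Cr³⁺]꜀ₐₜ) = −(0.0592/3) log(0.00377/0.161) = −(0.0592/3)(-1.630) = +0.032 V.

+0.032 V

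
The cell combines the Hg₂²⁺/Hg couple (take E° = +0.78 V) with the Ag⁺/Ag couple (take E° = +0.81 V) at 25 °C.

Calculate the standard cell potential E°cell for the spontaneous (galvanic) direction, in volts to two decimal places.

+0.03 V

The Ag⁺/Ag couple has the higher reduction potential, so it is the cathode; Hg₂²⁺/Hg is oxidised at the anode.
E°cell = E°(cathode) − E°(anode) = (+0.81) − (+0.78) = +0.03 V.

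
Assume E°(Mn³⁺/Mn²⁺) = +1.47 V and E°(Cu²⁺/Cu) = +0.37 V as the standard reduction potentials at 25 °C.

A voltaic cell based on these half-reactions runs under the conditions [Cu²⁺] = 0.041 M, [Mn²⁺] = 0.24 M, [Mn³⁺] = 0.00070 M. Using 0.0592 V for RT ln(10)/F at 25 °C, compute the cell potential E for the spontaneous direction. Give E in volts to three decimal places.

+0.991 V

Mn³⁺/Mn²⁺ is the cathode (higher E°), Cu²⁺/Cu the anode: E°cell = +1.47 − (+0.37) = +1.10 V, n = 2.
Overall: 2 Mn³⁺(aq) + Cu(s) → 2 Mn²⁺(aq) + Cu²⁺(aq)
Q = [Mn²⁺]^2·[Cu²⁺] / ([Mn³⁺]^2); log Q = 3.683.
E = E° − (0.0592/n) log Q = +1.10 − (0.0592/2)(3.683) = +0.991 V.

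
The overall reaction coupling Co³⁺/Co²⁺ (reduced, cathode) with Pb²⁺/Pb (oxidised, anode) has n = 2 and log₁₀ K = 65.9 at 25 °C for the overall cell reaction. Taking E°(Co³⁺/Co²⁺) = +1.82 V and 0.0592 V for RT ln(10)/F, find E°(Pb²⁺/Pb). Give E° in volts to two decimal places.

E°cell = (0.0592/n)·log K = (0.0592/2)(65.9) = +1.951 V.
Since Co³⁺/Co²⁺ is the cathode and Pb²⁺/Pb the anode, E°cell = E°(Co³⁺/Co²⁺) − E°(Pb²⁺/Pb).
So E°(Pb²⁺/Pb) = E°(Co³⁺/Co²⁺) − E°cell = (+1.82) − (+1.951) = -0.13 V.

-0.13 V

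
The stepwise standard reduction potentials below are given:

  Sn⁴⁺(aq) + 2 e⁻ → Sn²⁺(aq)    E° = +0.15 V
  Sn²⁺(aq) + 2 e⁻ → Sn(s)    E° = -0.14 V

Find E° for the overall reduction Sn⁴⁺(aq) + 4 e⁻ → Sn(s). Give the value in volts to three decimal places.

+0.005 V

Standard free energies of sequential steps add: ΔG°₃ = ΔG°₁ + ΔG°₂, so n₃E°₃ = n₁E°₁ + n₂E°₂.
E°₃ = (2×+0.15 + 2×-0.14) / 4 = (+0.020) / 4 = +0.005 V.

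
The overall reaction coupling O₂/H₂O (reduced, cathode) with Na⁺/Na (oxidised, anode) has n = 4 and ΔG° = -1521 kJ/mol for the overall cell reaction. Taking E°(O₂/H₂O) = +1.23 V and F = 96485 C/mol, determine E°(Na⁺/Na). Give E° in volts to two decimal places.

-2.71 V

E°cell = −ΔG°/(nF) = −(-1521×10³)/((4)(96485)) = +3.941 V.
Since O₂/H₂O is the cathode and Na⁺/Na the anode, E°cell = E°(O₂/H₂O) − E°(Na⁺/Na).
So E°(Na⁺/Na) = E°(O₂/H₂O) − E°cell = (+1.23) − (+3.941) = -2.71 V.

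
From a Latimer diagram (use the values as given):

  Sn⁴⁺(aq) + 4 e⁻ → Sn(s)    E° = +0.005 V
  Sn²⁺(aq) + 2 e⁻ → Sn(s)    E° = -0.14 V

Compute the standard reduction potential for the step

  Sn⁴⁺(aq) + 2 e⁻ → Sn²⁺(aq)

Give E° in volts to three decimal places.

Sequential free energies add, so n₃E°₃ = n₁E°₁ + n₂E°₂.
With n₃ = 4, and the known step contributing 2×(-0.14) V, the unknown satisfies 2·E° = 4×(+0.005) − 2×(-0.14) = +0.300.
E° = +0.300 / 2 = +0.150 V.

+0.150 V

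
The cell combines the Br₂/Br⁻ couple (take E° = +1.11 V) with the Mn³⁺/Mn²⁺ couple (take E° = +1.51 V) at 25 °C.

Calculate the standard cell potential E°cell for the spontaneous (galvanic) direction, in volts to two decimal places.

+0.40 V

The Mn³⁺/Mn²⁺ couple has the higher reduction potential, so it is the cathode; Br₂/Br⁻ is oxidised at the anode.
E°cell = E°(cathode) − E°(anode) = (+1.51) − (+1.11) = +0.40 V.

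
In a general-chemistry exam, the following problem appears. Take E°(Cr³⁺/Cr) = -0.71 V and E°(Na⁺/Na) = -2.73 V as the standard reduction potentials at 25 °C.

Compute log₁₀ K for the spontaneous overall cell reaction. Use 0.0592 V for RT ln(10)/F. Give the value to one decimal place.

102.4

Cathode: Cr³⁺/Cr; anode: Na⁺/Na. E°cell = +2.02 V, n = 3.
log K = nE°cell / 0.0592 = (3)(+2.02) / 0.0592 = 102.4.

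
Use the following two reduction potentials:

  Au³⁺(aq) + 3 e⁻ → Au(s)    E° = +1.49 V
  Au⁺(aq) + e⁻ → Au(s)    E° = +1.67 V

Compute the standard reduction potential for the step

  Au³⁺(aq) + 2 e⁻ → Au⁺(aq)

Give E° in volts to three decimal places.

+1.400 V

Sequential free energies add, so n₃E°₃ = n₁E°₁ + n₂E°₂.
With n₃ = 3, and the known step contributing 1×(+1.67) V, the unknown satisfies 2·E° = 3×(+1.49) − 1×(+1.67) = +2.800.
E° = +2.800 / 2 = +1.400 V.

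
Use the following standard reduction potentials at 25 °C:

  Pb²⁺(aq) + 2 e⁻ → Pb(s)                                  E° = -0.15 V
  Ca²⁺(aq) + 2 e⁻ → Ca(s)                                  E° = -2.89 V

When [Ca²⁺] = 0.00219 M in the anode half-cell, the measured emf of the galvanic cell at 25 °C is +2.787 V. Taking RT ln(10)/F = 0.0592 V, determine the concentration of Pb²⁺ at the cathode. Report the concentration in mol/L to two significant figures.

Pb²⁺/Pb is the cathode, Ca²⁺/Ca the anode: E°cell = +2.74 V, n = 2.
Overall reaction: Pb²⁺(aq) + Ca(s) → Pb(s) + Ca²⁺(aq); Q = [Ca²⁺]^1/[Pb²⁺]^1.
From E = E° − (0.0592/n) log Q: log Q = (E° − E)·n/0.0592 = (+2.74 − (+2.787))·2/0.0592 = -1.5878.
So 1·log[Pb²⁺] = 1·log(0.00219) − log Q = -2.6596 − (-1.5878) = -1.0718; [Pb²⁺] = 10^(-1.0718) ≈ 0.085 M.

0.085 M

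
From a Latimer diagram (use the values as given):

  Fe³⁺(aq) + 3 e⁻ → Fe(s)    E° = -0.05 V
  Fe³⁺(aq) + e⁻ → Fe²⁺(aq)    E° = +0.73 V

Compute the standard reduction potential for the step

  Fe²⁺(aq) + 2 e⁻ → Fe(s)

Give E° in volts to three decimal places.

Sequential free energies add, so n₃E°₃ = n₁E°₁ + n₂E°₂.
With n₃ = 3, and the known step contributing 1×(+0.73) V, the unknown satisfies 2·E° = 3×(-0.05) − 1×(+0.73) = -0.880.
E° = -0.880 / 2 = -0.440 V.

-0.440 V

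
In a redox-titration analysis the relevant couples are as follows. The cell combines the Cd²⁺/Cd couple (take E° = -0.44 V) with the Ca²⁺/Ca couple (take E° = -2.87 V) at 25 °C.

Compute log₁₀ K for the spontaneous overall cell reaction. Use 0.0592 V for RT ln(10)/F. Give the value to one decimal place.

82.1

Cathode: Cd²⁺/Cd; anode: Ca²⁺/Ca. E°cell = +2.43 V, n = 2.
log K = nE°cell / 0.0592 = (2)(+2.43) / 0.0592 = 82.1.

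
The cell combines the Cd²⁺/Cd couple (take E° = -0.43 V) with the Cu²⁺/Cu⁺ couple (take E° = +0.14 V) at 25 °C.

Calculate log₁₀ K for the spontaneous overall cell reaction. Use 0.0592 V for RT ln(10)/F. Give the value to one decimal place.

Cathode: Cu²⁺/Cu⁺; anode: Cd²⁺/Cd. E°cell = +0.57 V, n = 2.
log K = nE°cell / 0.0592 = (2)(+0.57) / 0.0592 = 19.3.

19.3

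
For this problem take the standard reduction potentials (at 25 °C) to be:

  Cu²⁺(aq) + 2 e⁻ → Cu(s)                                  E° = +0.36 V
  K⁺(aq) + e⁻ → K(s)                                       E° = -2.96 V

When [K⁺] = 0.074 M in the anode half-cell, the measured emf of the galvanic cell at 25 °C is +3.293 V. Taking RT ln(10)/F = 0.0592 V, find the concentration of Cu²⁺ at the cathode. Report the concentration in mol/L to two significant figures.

0.00067 M

Cu²⁺/Cu is the cathode, K⁺/K the anode: E°cell = +3.32 V, n = 2.
Overall reaction: Cu²⁺(aq) + 2 K(s) → Cu(s) + 2 K⁺(aq); Q = [K⁺]^2/[Cu²⁺]^1.
From E = E° − (0.0592/n) log Q: log Q = (E° − E)·n/0.0592 = (+3.32 − (+3.293))·2/0.0592 = 0.9122.
So 1·log[Cu²⁺] = 2·log(0.074) − log Q = -2.2615 − (0.9122) = -3.1737; [Cu²⁺] = 10^(-3.1737) ≈ 0.00067 M.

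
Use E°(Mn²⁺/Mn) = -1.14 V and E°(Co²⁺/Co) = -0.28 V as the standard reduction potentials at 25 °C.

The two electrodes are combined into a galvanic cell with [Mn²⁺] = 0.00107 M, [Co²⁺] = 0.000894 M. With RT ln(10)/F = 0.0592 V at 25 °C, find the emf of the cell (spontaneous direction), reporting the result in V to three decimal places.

Co²⁺/Co is the cathode (higher E°), Mn²⁺/Mn the anode: E°cell = -0.28 − (-1.14) = +0.86 V, n = 2.
Overall: Co²⁺(aq) + Mn(s) → Co(s) + Mn²⁺(aq)
Q = [Mn²⁺] / ([Co²⁺]); log Q = 0.078.
E = E° − (0.0592/n) log Q = +0.86 − (0.0592/2)(0.078) = +0.858 V.

+0.858 V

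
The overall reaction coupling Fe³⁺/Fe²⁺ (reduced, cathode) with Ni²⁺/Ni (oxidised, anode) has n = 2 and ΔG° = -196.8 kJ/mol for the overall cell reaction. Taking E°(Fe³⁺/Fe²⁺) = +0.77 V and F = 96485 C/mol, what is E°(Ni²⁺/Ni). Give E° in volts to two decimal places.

E°cell = −ΔG°/(nF) = −(-196.8×10³)/((2)(96485)) = +1.020 V.
Since Fe³⁺/Fe²⁺ is the cathode and Ni²⁺/Ni the anode, E°cell = E°(Fe³⁺/Fe²⁺) − E°(Ni²⁺/Ni).
So E°(Ni²⁺/Ni) = E°(Fe³⁺/Fe²⁺) − E°cell = (+0.77) − (+1.020) = -0.25 V.

-0.25 V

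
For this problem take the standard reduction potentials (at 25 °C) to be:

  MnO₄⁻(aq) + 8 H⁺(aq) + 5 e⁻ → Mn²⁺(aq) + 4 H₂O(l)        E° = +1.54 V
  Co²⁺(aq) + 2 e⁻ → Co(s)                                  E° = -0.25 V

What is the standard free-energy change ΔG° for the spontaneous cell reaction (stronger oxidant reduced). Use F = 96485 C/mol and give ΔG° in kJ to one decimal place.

-1727.1 kJ

MnO₄⁻/Mn²⁺ (E° = +1.54 V) is the cathode; Co²⁺/Co (E° = -0.25 V) is the anode, so E°cell = +1.79 V.
Balancing electrons gives n = 10 (lcm of 5 and 2).
ΔG° = −nFE° = −(10)(96485)(+1.79) = -1,727,082 J = -1727.1 kJ.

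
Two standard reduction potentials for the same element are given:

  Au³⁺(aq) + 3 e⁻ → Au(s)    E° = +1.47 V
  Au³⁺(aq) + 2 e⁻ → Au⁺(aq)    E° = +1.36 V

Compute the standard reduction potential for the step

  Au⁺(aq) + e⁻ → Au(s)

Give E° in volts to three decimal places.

Sequential free energies add, so n₃E°₃ = n₁E°₁ + n₂E°₂.
With n₃ = 3, and the known step contributing 2×(+1.36) V, the unknown satisfies 1·E° = 3×(+1.47) − 2×(+1.36) = +1.690.
E° = +1.690 / 1 = +1.690 V.

+1.690 V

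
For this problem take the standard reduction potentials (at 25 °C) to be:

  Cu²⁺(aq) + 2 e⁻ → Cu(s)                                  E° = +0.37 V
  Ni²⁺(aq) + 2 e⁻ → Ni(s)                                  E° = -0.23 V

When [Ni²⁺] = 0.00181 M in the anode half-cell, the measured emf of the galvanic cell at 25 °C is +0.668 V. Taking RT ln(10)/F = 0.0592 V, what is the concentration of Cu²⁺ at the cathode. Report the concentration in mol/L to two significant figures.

Cu²⁺/Cu is the cathode, Ni²⁺/Ni the anode: E°cell = +0.60 V, n = 2.
Overall reaction: Cu²⁺(aq) + Ni(s) → Cu(s) + Ni²⁺(aq); Q = [Ni²⁺]^1/[Cu²⁺]^1.
From E = E° − (0.0592/n) log Q: log Q = (E° − E)·n/0.0592 = (+0.60 − (+0.668))·2/0.0592 = -2.2973.
So 1·log[Cu²⁺] = 1·log(0.00181) − log Q = -2.7423 − (-2.2973) = -0.4450; [Cu²⁺] = 10^(-0.4450) ≈ 0.36 M.

0.36 M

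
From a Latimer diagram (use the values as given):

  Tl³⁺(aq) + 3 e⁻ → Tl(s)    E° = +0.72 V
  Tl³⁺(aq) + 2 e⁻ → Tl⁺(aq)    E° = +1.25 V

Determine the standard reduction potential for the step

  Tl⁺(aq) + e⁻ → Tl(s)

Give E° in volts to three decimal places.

-0.340 V

Sequential free energies add, so n₃E°₃ = n₁E°₁ + n₂E°₂.
With n₃ = 3, and the known step contributing 2×(+1.25) V, the unknown satisfies 1·E° = 3×(+0.72) − 2×(+1.25) = -0.340.
E° = -0.340 / 1 = -0.340 V.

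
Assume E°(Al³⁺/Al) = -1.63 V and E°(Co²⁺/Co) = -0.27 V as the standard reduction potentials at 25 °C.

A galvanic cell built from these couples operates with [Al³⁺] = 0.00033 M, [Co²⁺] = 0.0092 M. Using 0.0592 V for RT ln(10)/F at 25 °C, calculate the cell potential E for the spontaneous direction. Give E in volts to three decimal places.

+1.368 V

Co²⁺/Co is the cathode (higher E°), Al³⁺/Al the anode: E°cell = -0.27 − (-1.63) = +1.36 V, n = 6.
Overall: 3 Co²⁺(aq) + 2 Al(s) → 3 Co(s) + 2 Al³⁺(aq)
Q = [Al³⁺]^2 / ([Co²⁺]^3); log Q = -0.854.
E = E° − (0.0592/n) log Q = +1.36 − (0.0592/6)(-0.854) = +1.368 V.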